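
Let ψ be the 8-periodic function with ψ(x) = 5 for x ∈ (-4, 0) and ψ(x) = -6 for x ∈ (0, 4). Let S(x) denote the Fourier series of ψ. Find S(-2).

ψ is continuous at x = -2 with value 5, so the series converges to 5 there.

5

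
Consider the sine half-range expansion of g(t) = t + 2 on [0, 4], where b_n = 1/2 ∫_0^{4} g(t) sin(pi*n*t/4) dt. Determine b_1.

b_1 = 1/2 ∫_0^{4} (t + 2) sin(pi*t/4) dt.
Integrating by parts (boundary term plus one more integral), an antiderivative of (t + 2) sin(pi*t/4) is -4*t*cos(pi*t/4)/pi + 16*sin(pi*t/4)/pi**2 - 8*cos(pi*t/4)/pi; evaluating from 0 to 4: ∫_{0}^{4} (t + 2) sin(pi*t/4) dt = (24/pi) - (-8/pi) = 32/pi.
Hence b_1 = (1/2)·(32/pi) = 16/pi.

16/pi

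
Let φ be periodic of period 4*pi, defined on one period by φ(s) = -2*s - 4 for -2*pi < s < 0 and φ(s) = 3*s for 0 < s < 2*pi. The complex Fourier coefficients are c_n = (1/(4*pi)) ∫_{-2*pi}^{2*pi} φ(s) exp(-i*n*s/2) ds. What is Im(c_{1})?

Since φ is real-valued, Im(c_{1}) = -(1/(4*pi)) ∫_{-2*pi}^{2*pi} φ(s) sin(s/2) ds = -b_{1}/2.
Split the integral at the breakpoints.
Integrating by parts (boundary term plus one more integral), an antiderivative of (-2*s - 4) sin(s/2) is 4*s*cos(s/2) - 8*sin(s/2) + 8*cos(s/2); evaluating from -2*pi to 0: ∫_{-2*pi}^{0} (-2*s - 4) sin(s/2) ds = (8) - (-8 + 8*pi) = 16 - 8*pi.
Integrating by parts (boundary term plus one more integral), an antiderivative of (3*s) sin(s/2) is -6*s*cos(s/2) + 12*sin(s/2); evaluating from 0 to 2*pi: ∫_{0}^{2*pi} (3*s) sin(s/2) ds = (12*pi) - (0) = 12*pi.
So ∫_{-2*pi}^{2*pi} φ(s) sin(s/2) ds = 4*pi + 16.
Hence Im(c_{1}) = (-1/(4*pi))·(4*pi + 16) = (-4 - pi)/pi.

(-4 - pi)/pi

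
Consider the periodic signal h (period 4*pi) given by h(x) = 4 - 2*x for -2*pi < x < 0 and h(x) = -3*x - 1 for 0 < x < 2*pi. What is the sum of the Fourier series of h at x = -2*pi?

3/2 - pi

At x = -2*pi the one-sided limits are h(-2*pi^-) = -6*pi - 1 and h(-2*pi^+) = 4 + 4*pi.
By Dirichlet's theorem the series converges to their average, [(-6*pi - 1) + (4 + 4*pi)]/2 = 3/2 - pi.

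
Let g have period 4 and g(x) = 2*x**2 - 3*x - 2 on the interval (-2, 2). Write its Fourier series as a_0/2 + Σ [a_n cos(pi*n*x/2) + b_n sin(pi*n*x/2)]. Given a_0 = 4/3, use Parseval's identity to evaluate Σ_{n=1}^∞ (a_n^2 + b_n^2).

Parseval: a_0^2/2 + Σ_{n≥1} (a_n^2+b_n^2) = 1/2 ∫_{-2}^{2} g(x)^2 dx = 544/15.
Subtract a_0^2/2 = 8/9: Σ (a_n^2+b_n^2) = 1592/45.

1592/45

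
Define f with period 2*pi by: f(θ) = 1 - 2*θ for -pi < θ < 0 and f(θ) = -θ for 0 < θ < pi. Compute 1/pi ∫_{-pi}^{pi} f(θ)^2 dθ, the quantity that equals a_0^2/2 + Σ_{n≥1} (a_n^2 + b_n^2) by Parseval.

1 + 2*pi + 5*pi**2/3

1/pi ∫_{-pi}^{pi} f(θ)^2 dθ = 1/pi · (pi*(3 + 6*pi + 5*pi**2)/3) = 1 + 2*pi + 5*pi**2/3.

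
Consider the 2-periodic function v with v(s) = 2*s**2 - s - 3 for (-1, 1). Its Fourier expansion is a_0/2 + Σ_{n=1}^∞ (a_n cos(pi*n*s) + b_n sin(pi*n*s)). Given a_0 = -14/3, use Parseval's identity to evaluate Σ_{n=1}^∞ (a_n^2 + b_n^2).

62/45

Parseval: a_0^2/2 + Σ_{n≥1} (a_n^2+b_n^2) = ∫_{-1}^{1} v(s)^2 ds = 184/15.
Subtract a_0^2/2 = 98/9: Σ (a_n^2+b_n^2) = 62/45.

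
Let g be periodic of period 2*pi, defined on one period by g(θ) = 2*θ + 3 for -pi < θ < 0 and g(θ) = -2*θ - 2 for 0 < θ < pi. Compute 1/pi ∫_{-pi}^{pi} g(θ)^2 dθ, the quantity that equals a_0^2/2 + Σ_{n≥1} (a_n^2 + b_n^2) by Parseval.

1/pi ∫_{-pi}^{pi} g(θ)^2 dθ = 1/pi · (pi*(-6*pi + 39 + 8*pi**2)/3) = -2*pi + 13 + 8*pi**2/3.

-2*pi + 13 + 8*pi**2/3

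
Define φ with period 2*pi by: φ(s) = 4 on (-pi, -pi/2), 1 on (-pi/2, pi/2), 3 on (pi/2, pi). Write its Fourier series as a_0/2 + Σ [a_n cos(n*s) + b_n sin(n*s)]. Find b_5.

b_5 = 1/pi ∫_{-pi}^{pi} φ(s) sin(5*s) ds.
Split the integral at the breakpoints.
Directly, an antiderivative of (4) sin(5*s) is -4*cos(5*s)/5; evaluating from -pi to -pi/2: ∫_{-pi}^{-pi/2} (4) sin(5*s) ds = (0) - (4/5) = -4/5.
Directly, an antiderivative of (1) sin(5*s) is -cos(5*s)/5; evaluating from -pi/2 to pi/2: ∫_{-pi/2}^{pi/2} (1) sin(5*s) ds = (0) - (0) = 0.
Directly, an antiderivative of (3) sin(5*s) is -3*cos(5*s)/5; evaluating from pi/2 to pi: ∫_{pi/2}^{pi} (3) sin(5*s) ds = (3/5) - (0) = 3/5.
Summing the pieces and multiplying by (1/pi) gives b_5 = -1/(5*pi).

-1/(5*pi)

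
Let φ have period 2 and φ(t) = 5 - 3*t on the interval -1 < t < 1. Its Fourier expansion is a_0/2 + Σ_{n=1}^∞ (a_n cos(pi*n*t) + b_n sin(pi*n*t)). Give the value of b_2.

3/pi

b_2 = ∫_{-1}^{1} φ(t) sin(2*pi*t) dt.
Integrating by parts (boundary term plus one more integral), an antiderivative of (5 - 3*t) sin(2*pi*t) is 3*t*cos(2*pi*t)/(2*pi) - 3*sin(2*pi*t)/(4*pi**2) - 5*cos(2*pi*t)/(2*pi); evaluating from -1 to 1: ∫_{-1}^{1} (5 - 3*t) sin(2*pi*t) dt = (-1/pi) - (-4/pi) = 3/pi.
Hence b_2 = 3/pi.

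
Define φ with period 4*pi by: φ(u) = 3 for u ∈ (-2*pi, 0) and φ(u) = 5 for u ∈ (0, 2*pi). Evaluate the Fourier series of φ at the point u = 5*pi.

5

u = 5*pi differs from u = pi by 1 full period(s), and the series is 4*pi-periodic.
φ is continuous at u = pi with value 5, so the series converges to 5 there.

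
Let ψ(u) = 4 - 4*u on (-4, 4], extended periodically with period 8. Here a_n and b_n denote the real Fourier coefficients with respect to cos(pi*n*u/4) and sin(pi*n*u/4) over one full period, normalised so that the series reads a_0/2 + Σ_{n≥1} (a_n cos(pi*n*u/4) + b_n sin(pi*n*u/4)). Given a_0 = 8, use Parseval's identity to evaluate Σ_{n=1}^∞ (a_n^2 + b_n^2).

512/3

Parseval: a_0^2/2 + Σ_{n≥1} (a_n^2+b_n^2) = 1/4 ∫_{-4}^{4} ψ(u)^2 du = 608/3.
Subtract a_0^2/2 = 32: Σ (a_n^2+b_n^2) = 512/3.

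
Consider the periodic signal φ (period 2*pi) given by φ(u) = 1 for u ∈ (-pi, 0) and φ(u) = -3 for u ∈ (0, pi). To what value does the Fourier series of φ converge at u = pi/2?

-3

φ is continuous at u = pi/2 with value -3, so the series converges to -3 there.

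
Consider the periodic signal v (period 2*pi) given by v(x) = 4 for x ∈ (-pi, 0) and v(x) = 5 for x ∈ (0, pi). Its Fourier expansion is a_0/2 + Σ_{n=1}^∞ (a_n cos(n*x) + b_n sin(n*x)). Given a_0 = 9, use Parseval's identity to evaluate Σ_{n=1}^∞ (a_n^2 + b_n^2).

1/2

Parseval: a_0^2/2 + Σ_{n≥1} (a_n^2+b_n^2) = 1/pi ∫_{-pi}^{pi} v(x)^2 dx = 41.
Subtract a_0^2/2 = 81/2: Σ (a_n^2+b_n^2) = 1/2.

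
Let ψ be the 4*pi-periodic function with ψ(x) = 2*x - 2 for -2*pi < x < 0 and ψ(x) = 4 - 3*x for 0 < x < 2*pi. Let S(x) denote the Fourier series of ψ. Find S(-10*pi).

x = -10*pi differs from x = -2*pi by -2 full period(s), and the series is 4*pi-periodic.
At x = -2*pi the one-sided limits are ψ(-2*pi^-) = 4 - 6*pi and ψ(-2*pi^+) = -4*pi - 2.
By Dirichlet's theorem the series converges to their average, [(4 - 6*pi) + (-4*pi - 2)]/2 = 1 - 5*pi.

1 - 5*pi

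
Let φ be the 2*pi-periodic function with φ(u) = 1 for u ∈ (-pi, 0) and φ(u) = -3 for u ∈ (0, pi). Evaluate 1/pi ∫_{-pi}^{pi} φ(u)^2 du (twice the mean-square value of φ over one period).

1/pi ∫_{-pi}^{pi} φ(u)^2 du = 1/pi · (10*pi) = 10.

10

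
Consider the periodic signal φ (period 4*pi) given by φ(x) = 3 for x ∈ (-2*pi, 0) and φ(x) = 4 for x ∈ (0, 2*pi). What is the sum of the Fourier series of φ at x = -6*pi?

7/2

x = -6*pi differs from x = -2*pi by -1 full period(s), and the series is 4*pi-periodic.
At x = -2*pi the one-sided limits are φ(-2*pi^-) = 4 and φ(-2*pi^+) = 3.
By Dirichlet's theorem the series converges to their average, [(4) + (3)]/2 = 7/2.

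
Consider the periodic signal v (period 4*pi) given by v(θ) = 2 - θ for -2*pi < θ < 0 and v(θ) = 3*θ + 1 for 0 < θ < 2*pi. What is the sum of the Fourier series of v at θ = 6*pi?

θ = 6*pi differs from θ = -2*pi by 2 full period(s), and the series is 4*pi-periodic.
At θ = -2*pi the one-sided limits are v(-2*pi^-) = 1 + 6*pi and v(-2*pi^+) = 2 + 2*pi.
By Dirichlet's theorem the series converges to their average, [(1 + 6*pi) + (2 + 2*pi)]/2 = 3/2 + 4*pi.

3/2 + 4*pi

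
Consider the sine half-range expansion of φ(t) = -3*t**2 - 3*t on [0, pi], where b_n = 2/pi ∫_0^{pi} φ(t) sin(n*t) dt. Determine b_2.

3 + 3*pi

b_2 = 2/pi ∫_0^{pi} (-3*t**2 - 3*t) sin(2*t) dt.
Integrating by parts twice (tabular method), an antiderivative of (-3*t**2 - 3*t) sin(2*t) is 3*t**2*cos(2*t)/2 - 3*t*sin(2*t)/2 + 3*t*cos(2*t)/2 - 3*sin(2*t)/4 - 3*cos(2*t)/4; evaluating from 0 to pi: ∫_{0}^{pi} (-3*t**2 - 3*t) sin(2*t) dt = (-3/4 + 3*pi/2 + 3*pi**2/2) - (-3/4) = 3*pi*(1 + pi)/2.
Hence b_2 = (2/pi)·(3*pi*(1 + pi)/2) = 3 + 3*pi.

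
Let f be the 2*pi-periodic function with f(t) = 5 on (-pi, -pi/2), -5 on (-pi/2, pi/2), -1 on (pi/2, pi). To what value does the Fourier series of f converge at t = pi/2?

-3

At t = pi/2 the one-sided limits are f(pi/2^-) = -5 and f(pi/2^+) = -1.
By Dirichlet's theorem the series converges to their average, [(-5) + (-1)]/2 = -3.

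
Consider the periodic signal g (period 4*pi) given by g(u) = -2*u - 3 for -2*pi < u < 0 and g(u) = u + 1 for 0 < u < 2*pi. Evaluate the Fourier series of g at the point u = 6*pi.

-1 + 3*pi

u = 6*pi differs from u = -2*pi by 2 full period(s), and the series is 4*pi-periodic.
At u = -2*pi the one-sided limits are g(-2*pi^-) = 1 + 2*pi and g(-2*pi^+) = -3 + 4*pi.
By Dirichlet's theorem the series converges to their average, [(1 + 2*pi) + (-3 + 4*pi)]/2 = -1 + 3*pi.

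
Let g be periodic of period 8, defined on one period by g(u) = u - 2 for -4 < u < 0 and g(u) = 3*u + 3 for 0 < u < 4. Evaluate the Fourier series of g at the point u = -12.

u = -12 differs from u = -4 by -1 full period(s), and the series is 8-periodic.
At u = -4 the one-sided limits are g(-4^-) = 15 and g(-4^+) = -6.
By Dirichlet's theorem the series converges to their average, [(15) + (-6)]/2 = 9/2.

9/2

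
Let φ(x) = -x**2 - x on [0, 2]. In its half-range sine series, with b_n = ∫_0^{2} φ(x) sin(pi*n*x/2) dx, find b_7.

4*(8 - 147*pi**2)/(343*pi**3)

b_7 = ∫_0^{2} (-x**2 - x) sin(7*pi*x/2) dx.
Integrating by parts twice (tabular method), an antiderivative of (-x**2 - x) sin(7*pi*x/2) is 2*x**2*cos(7*pi*x/2)/(7*pi) - 8*x*sin(7*pi*x/2)/(49*pi**2) + 2*x*cos(7*pi*x/2)/(7*pi) - 4*sin(7*pi*x/2)/(49*pi**2) - 16*cos(7*pi*x/2)/(343*pi**3); evaluating from 0 to 2: ∫_{0}^{2} (-x**2 - x) sin(7*pi*x/2) dx = (4*(4 - 147*pi**2)/(343*pi**3)) - (-16/(343*pi**3)) = 4*(8 - 147*pi**2)/(343*pi**3).
Hence b_7 = 4*(8 - 147*pi**2)/(343*pi**3).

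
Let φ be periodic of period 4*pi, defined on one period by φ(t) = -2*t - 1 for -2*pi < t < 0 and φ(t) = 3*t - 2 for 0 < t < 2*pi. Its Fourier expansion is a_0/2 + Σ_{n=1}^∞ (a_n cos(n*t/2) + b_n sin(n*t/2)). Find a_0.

-3 + 5*pi

a_0 = (1/(2*pi)) ∫_{-2*pi}^{2*pi} φ(t) dt = (1/(2*pi)) · (2*pi*(-3 + 5*pi)) = -3 + 5*pi.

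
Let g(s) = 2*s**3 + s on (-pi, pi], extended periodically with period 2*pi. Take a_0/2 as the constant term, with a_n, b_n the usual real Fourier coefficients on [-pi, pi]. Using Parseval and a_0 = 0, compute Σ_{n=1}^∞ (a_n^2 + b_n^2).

2*pi**2*(35 + 84*pi**2 + 60*pi**4)/105

Parseval: a_0^2/2 + Σ_{n≥1} (a_n^2+b_n^2) = 1/pi ∫_{-pi}^{pi} g(s)^2 ds = 2*pi**2*(35 + 84*pi**2 + 60*pi**4)/105.
Subtract a_0^2/2 = 0: Σ (a_n^2+b_n^2) = 2*pi**2*(35 + 84*pi**2 + 60*pi**4)/105.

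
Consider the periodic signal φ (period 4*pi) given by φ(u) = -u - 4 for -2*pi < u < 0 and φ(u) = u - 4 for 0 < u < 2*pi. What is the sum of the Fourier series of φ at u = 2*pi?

φ is continuous at u = 2*pi with value -4 + 2*pi, so the series converges to -4 + 2*pi there.

-4 + 2*pi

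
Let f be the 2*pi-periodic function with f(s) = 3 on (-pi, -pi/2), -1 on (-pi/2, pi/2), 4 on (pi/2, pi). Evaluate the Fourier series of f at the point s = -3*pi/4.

f is continuous at s = -3*pi/4 with value 3, so the series converges to 3 there.

3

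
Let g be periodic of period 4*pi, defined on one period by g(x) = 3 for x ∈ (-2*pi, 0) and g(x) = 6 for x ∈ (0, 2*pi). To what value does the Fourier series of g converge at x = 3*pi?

x = 3*pi differs from x = -pi by 1 full period(s), and the series is 4*pi-periodic.
g is continuous at x = -pi with value 3, so the series converges to 3 there.

3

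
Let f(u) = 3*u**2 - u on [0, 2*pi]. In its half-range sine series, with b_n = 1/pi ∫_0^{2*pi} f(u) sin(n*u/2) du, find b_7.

4*(-49*pi - 24 + 294*pi**2)/(343*pi)

b_7 = 1/pi ∫_0^{2*pi} (3*u**2 - u) sin(7*u/2) du.
Integrating by parts twice (tabular method), an antiderivative of (3*u**2 - u) sin(7*u/2) is -6*u**2*cos(7*u/2)/7 + 24*u*sin(7*u/2)/49 + 2*u*cos(7*u/2)/7 - 4*sin(7*u/2)/49 + 48*cos(7*u/2)/343; evaluating from 0 to 2*pi: ∫_{0}^{2*pi} (3*u**2 - u) sin(7*u/2) du = (-4*pi/7 - 48/343 + 24*pi**2/7) - (48/343) = -4*pi/7 - 96/343 + 24*pi**2/7.
Hence b_7 = (1/pi)·(-4*pi/7 - 96/343 + 24*pi**2/7) = 4*(-49*pi - 24 + 294*pi**2)/(343*pi).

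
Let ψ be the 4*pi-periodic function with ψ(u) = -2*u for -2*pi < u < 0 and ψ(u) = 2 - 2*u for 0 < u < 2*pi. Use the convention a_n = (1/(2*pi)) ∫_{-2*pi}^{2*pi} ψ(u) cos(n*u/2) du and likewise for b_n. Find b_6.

b_6 = (1/(2*pi)) ∫_{-2*pi}^{2*pi} ψ(u) sin(3*u) du.
Split the integral at the breakpoints.
Integrating by parts (boundary term plus one more integral), an antiderivative of (-2*u) sin(3*u) is 2*u*cos(3*u)/3 - 2*sin(3*u)/9; evaluating from -2*pi to 0: ∫_{-2*pi}^{0} (-2*u) sin(3*u) du = (0) - (-4*pi/3) = 4*pi/3.
Integrating by parts (boundary term plus one more integral), an antiderivative of (2 - 2*u) sin(3*u) is 2*u*cos(3*u)/3 - 2*sin(3*u)/9 - 2*cos(3*u)/3; evaluating from 0 to 2*pi: ∫_{0}^{2*pi} (2 - 2*u) sin(3*u) du = (-2/3 + 4*pi/3) - (-2/3) = 4*pi/3.
Summing the pieces and multiplying by (1/(2*pi)) gives b_6 = 4/3.

4/3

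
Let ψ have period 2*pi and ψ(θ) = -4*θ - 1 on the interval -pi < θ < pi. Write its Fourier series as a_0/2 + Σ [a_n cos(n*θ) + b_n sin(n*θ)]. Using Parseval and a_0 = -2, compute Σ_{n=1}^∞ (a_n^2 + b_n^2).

Parseval: a_0^2/2 + Σ_{n≥1} (a_n^2+b_n^2) = 1/pi ∫_{-pi}^{pi} ψ(θ)^2 dθ = 2 + 32*pi**2/3.
Subtract a_0^2/2 = 2: Σ (a_n^2+b_n^2) = 32*pi**2/3.

32*pi**2/3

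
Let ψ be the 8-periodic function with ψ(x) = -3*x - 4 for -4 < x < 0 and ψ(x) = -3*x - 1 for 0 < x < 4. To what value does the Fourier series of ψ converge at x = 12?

-5/2

x = 12 differs from x = -4 by 2 full period(s), and the series is 8-periodic.
At x = -4 the one-sided limits are ψ(-4^-) = -13 and ψ(-4^+) = 8.
By Dirichlet's theorem the series converges to their average, [(-13) + (8)]/2 = -5/2.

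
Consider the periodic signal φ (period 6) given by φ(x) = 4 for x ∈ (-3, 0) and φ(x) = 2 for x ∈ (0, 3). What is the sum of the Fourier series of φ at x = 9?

x = 9 differs from x = 3 by 1 full period(s), and the series is 6-periodic.
At x = 3 the one-sided limits are φ(3^-) = 2 and φ(3^+) = 4.
By Dirichlet's theorem the series converges to their average, [(2) + (4)]/2 = 3.

3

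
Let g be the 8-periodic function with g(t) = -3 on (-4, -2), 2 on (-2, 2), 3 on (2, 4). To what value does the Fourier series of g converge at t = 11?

t = 11 differs from t = 3 by 1 full period(s), and the series is 8-periodic.
g is continuous at t = 3 with value 3, so the series converges to 3 there.

3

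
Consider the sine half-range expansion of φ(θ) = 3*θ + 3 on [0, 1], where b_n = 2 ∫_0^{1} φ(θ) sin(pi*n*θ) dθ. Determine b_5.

18/(5*pi)

b_5 = 2 ∫_0^{1} (3*θ + 3) sin(5*pi*θ) dθ.
Integrating by parts (boundary term plus one more integral), an antiderivative of (3*θ + 3) sin(5*pi*θ) is -3*θ*cos(5*pi*θ)/(5*pi) + 3*sin(5*pi*θ)/(25*pi**2) - 3*cos(5*pi*θ)/(5*pi); evaluating from 0 to 1: ∫_{0}^{1} (3*θ + 3) sin(5*pi*θ) dθ = (6/(5*pi)) - (-3/(5*pi)) = 9/(5*pi).
Hence b_5 = 2·(9/(5*pi)) = 18/(5*pi).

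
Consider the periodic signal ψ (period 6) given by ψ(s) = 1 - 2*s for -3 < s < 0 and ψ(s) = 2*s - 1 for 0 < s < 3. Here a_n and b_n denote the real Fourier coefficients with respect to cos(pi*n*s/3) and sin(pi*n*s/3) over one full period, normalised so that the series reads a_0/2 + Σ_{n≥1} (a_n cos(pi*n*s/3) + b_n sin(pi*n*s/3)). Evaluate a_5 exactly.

a_5 = 1/3 ∫_{-3}^{3} ψ(s) cos(5*pi*s/3) ds.
Split the integral at the breakpoints.
Integrating by parts (boundary term plus one more integral), an antiderivative of (1 - 2*s) cos(5*pi*s/3) is -6*s*sin(5*pi*s/3)/(5*pi) + 3*sin(5*pi*s/3)/(5*pi) - 18*cos(5*pi*s/3)/(25*pi**2); evaluating from -3 to 0: ∫_{-3}^{0} (1 - 2*s) cos(5*pi*s/3) ds = (-18/(25*pi**2)) - (18/(25*pi**2)) = -36/(25*pi**2).
Integrating by parts (boundary term plus one more integral), an antiderivative of (2*s - 1) cos(5*pi*s/3) is 6*s*sin(5*pi*s/3)/(5*pi) - 3*sin(5*pi*s/3)/(5*pi) + 18*cos(5*pi*s/3)/(25*pi**2); evaluating from 0 to 3: ∫_{0}^{3} (2*s - 1) cos(5*pi*s/3) ds = (-18/(25*pi**2)) - (18/(25*pi**2)) = -36/(25*pi**2).
Summing the pieces and multiplying by (1/3) gives a_5 = -24/(25*pi**2).

-24/(25*pi**2)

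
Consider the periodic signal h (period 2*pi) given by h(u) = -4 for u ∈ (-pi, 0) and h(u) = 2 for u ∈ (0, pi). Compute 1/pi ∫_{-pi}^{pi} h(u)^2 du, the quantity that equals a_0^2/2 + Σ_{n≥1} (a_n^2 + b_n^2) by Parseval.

20

1/pi ∫_{-pi}^{pi} h(u)^2 du = 1/pi · (20*pi) = 20.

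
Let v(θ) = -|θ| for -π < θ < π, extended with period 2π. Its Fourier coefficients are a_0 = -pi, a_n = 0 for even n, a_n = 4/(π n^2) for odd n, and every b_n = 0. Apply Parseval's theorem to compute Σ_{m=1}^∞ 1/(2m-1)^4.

pi**4/96

Parseval: a_0^2/2 + Σ a_n^2 = (1/π) ∫_{-π}^{π} v(θ)^2 dθ = 2*pi**2/3.
Subtract a_0^2/2 = pi**2/2: Σ a_n^2 = pi**2/6.
Only odd n contribute, with a_n^2 = 16/(π^2 n^4), so Σ_{m≥1} 1/(2m-1)^4 = π^2·(pi**2/6)/16 = pi**4/96.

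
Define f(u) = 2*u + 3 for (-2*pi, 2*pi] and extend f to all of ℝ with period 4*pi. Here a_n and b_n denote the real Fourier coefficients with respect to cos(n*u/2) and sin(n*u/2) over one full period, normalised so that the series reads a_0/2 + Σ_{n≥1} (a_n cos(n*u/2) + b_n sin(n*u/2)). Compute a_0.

6

a_0 = (1/(2*pi)) ∫_{-2*pi}^{2*pi} f(u) du = (1/(2*pi)) · (12*pi) = 6.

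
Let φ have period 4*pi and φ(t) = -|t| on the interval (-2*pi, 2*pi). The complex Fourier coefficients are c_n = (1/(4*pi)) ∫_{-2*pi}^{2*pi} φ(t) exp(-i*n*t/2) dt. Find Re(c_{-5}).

4/(25*pi)

Since φ is real-valued, Re(c_{-5}) = (1/(4*pi)) ∫_{-2*pi}^{2*pi} φ(t) cos(-5*t/2) dt = a_{5}/2.
φ is even and cos(-5*t/2) is even, so the integrand is even: ∫_{-2*pi}^{2*pi} φ(t) cos(-5*t/2) dt = 2∫_0^{2*pi} φ(t) cos(-5*t/2) dt.
Integrating by parts (boundary term plus one more integral), an antiderivative of (-t) cos(-5*t/2) is -2*t*sin(5*t/2)/5 - 4*cos(5*t/2)/25; evaluating from 0 to 2*pi: ∫_{0}^{2*pi} (-t) cos(-5*t/2) dt = (4/25) - (-4/25) = 8/25.
So ∫_{-2*pi}^{2*pi} φ(t) cos(-5*t/2) dt = 16/25.
Hence Re(c_{-5}) = (1/(4*pi))·(16/25) = 4/(25*pi).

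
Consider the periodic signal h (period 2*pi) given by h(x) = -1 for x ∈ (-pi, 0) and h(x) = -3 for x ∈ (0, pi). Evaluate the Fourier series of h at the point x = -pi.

-2

x = -pi differs from x = pi by -1 full period(s), and the series is 2*pi-periodic.
At x = pi the one-sided limits are h(pi^-) = -3 and h(pi^+) = -1.
By Dirichlet's theorem the series converges to their average, [(-3) + (-1)]/2 = -2.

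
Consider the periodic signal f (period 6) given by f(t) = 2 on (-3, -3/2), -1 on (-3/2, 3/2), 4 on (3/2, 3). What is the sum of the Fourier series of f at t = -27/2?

1/2

t = -27/2 differs from t = -3/2 by -2 full period(s), and the series is 6-periodic.
At t = -3/2 the one-sided limits are f(-3/2^-) = 2 and f(-3/2^+) = -1.
By Dirichlet's theorem the series converges to their average, [(2) + (-1)]/2 = 1/2.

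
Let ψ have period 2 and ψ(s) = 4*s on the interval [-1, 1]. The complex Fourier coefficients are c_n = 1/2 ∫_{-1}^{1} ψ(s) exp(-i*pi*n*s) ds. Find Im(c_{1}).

Since ψ is real-valued, Im(c_{1}) = -1/2 ∫_{-1}^{1} ψ(s) sin(pi*s) ds = -b_{1}/2.
ψ is odd and sin(pi*s) is odd, so the integrand is even: ∫_{-1}^{1} ψ(s) sin(pi*s) ds = 2∫_0^{1} ψ(s) sin(pi*s) ds.
Integrating by parts (boundary term plus one more integral), an antiderivative of (4*s) sin(pi*s) is -4*s*cos(pi*s)/pi + 4*sin(pi*s)/pi**2; evaluating from 0 to 1: ∫_{0}^{1} (4*s) sin(pi*s) ds = (4/pi) - (0) = 4/pi.
So ∫_{-1}^{1} ψ(s) sin(pi*s) ds = 8/pi.
Hence Im(c_{1}) = (-1/2)·(8/pi) = -4/pi.

-4/pi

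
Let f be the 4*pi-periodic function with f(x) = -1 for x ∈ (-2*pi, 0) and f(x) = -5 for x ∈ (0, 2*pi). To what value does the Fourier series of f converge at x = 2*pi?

x = 2*pi differs from x = -2*pi by 1 full period(s), and the series is 4*pi-periodic.
At x = -2*pi the one-sided limits are f(-2*pi^-) = -5 and f(-2*pi^+) = -1.
By Dirichlet's theorem the series converges to their average, [(-5) + (-1)]/2 = -3.

-3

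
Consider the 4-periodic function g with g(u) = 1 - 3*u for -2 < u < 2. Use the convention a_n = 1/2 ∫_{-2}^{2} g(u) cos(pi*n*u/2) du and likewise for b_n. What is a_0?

a_0 = 1/2 ∫_{-2}^{2} g(u) du = 1/2 · (4) = 2.

2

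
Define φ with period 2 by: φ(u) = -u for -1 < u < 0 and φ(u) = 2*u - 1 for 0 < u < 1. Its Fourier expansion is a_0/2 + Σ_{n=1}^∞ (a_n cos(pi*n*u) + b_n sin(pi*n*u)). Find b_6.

b_6 = ∫_{-1}^{1} φ(u) sin(6*pi*u) du.
Split the integral at the breakpoints.
Integrating by parts (boundary term plus one more integral), an antiderivative of (-u) sin(6*pi*u) is u*cos(6*pi*u)/(6*pi) - sin(6*pi*u)/(36*pi**2); evaluating from -1 to 0: ∫_{-1}^{0} (-u) sin(6*pi*u) du = (0) - (-1/(6*pi)) = 1/(6*pi).
Integrating by parts (boundary term plus one more integral), an antiderivative of (2*u - 1) sin(6*pi*u) is -u*cos(6*pi*u)/(3*pi) + sin(6*pi*u)/(18*pi**2) + cos(6*pi*u)/(6*pi); evaluating from 0 to 1: ∫_{0}^{1} (2*u - 1) sin(6*pi*u) du = (-1/(6*pi)) - (1/(6*pi)) = -1/(3*pi).
Summing the pieces gives b_6 = -1/(6*pi).

-1/(6*pi)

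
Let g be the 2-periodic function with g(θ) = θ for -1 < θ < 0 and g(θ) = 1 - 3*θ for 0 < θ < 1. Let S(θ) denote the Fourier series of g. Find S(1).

θ = 1 differs from θ = -1 by 1 full period(s), and the series is 2-periodic.
At θ = -1 the one-sided limits are g(-1^-) = -2 and g(-1^+) = -1.
By Dirichlet's theorem the series converges to their average, [(-2) + (-1)]/2 = -3/2.

-3/2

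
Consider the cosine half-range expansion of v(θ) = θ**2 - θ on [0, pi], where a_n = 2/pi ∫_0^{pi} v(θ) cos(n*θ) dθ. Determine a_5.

4*(1 - pi)/(25*pi)

a_5 = 2/pi ∫_0^{pi} (θ**2 - θ) cos(5*θ) dθ.
Integrating by parts twice (tabular method), an antiderivative of (θ**2 - θ) cos(5*θ) is θ**2*sin(5*θ)/5 - θ*sin(5*θ)/5 + 2*θ*cos(5*θ)/25 - 2*sin(5*θ)/125 - cos(5*θ)/25; evaluating from 0 to pi: ∫_{0}^{pi} (θ**2 - θ) cos(5*θ) dθ = (1/25 - 2*pi/25) - (-1/25) = 2/25 - 2*pi/25.
Hence a_5 = (2/pi)·(2/25 - 2*pi/25) = 4*(1 - pi)/(25*pi).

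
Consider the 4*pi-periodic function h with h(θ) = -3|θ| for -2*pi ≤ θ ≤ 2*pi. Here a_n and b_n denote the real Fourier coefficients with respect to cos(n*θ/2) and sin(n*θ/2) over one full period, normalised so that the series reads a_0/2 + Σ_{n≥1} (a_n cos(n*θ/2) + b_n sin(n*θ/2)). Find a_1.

a_1 = (1/(2*pi)) ∫_{-2*pi}^{2*pi} h(θ) cos(θ/2) dθ.
h is even and cos(θ/2) is even, so the integrand is even and a_1 = 1/pi ∫_0^{2*pi} h(θ) cos(θ/2) dθ.
Integrating by parts (boundary term plus one more integral), an antiderivative of (-3*θ) cos(θ/2) is -6*θ*sin(θ/2) - 12*cos(θ/2); evaluating from 0 to 2*pi: ∫_{0}^{2*pi} (-3*θ) cos(θ/2) dθ = (12) - (-12) = 24.
Hence a_1 = (1/pi)·(24) = 24/pi.

24/pi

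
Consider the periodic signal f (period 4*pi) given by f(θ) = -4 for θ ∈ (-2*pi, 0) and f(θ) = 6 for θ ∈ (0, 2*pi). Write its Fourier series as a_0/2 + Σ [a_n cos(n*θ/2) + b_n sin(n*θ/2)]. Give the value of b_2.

0

b_2 = (1/(2*pi)) ∫_{-2*pi}^{2*pi} f(θ) sin(θ) dθ.
Split the integral at the breakpoints.
Directly, an antiderivative of (-4) sin(θ) is 4*cos(θ); evaluating from -2*pi to 0: ∫_{-2*pi}^{0} (-4) sin(θ) dθ = (4) - (4) = 0.
Directly, an antiderivative of (6) sin(θ) is -6*cos(θ); evaluating from 0 to 2*pi: ∫_{0}^{2*pi} (6) sin(θ) dθ = (-6) - (-6) = 0.
Summing the pieces and multiplying by (1/(2*pi)) gives b_2 = 0.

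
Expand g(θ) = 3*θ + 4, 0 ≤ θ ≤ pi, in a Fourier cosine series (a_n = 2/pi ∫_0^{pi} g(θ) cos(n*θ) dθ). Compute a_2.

a_2 = 2/pi ∫_0^{pi} (3*θ + 4) cos(2*θ) dθ.
Integrating by parts (boundary term plus one more integral), an antiderivative of (3*θ + 4) cos(2*θ) is 3*θ*sin(2*θ)/2 + 2*sin(2*θ) + 3*cos(2*θ)/4; evaluating from 0 to pi: ∫_{0}^{pi} (3*θ + 4) cos(2*θ) dθ = (3/4) - (3/4) = 0.
Hence a_2 = (2/pi)·(0) = 0.

0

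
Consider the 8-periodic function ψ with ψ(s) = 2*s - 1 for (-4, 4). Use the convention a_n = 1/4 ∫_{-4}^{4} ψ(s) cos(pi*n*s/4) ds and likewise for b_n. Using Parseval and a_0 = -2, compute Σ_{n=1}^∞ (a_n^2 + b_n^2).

128/3

Parseval: a_0^2/2 + Σ_{n≥1} (a_n^2+b_n^2) = 1/4 ∫_{-4}^{4} ψ(s)^2 ds = 134/3.
Subtract a_0^2/2 = 2: Σ (a_n^2+b_n^2) = 128/3.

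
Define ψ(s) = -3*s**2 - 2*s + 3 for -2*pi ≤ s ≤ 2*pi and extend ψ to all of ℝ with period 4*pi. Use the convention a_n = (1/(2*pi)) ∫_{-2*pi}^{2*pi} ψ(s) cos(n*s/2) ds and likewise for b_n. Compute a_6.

a_6 = (1/(2*pi)) ∫_{-2*pi}^{2*pi} ψ(s) cos(3*s) ds.
Integrating by parts twice (tabular method), an antiderivative of (-3*s**2 - 2*s + 3) cos(3*s) is -s**2*sin(3*s) - 2*s*sin(3*s)/3 - 2*s*cos(3*s)/3 + 11*sin(3*s)/9 - 2*cos(3*s)/9; evaluating from -2*pi to 2*pi: ∫_{-2*pi}^{2*pi} (-3*s**2 - 2*s + 3) cos(3*s) ds = (-4*pi/3 - 2/9) - (-2/9 + 4*pi/3) = -8*pi/3.
Hence a_6 = (1/(2*pi))·(-8*pi/3) = -4/3.

-4/3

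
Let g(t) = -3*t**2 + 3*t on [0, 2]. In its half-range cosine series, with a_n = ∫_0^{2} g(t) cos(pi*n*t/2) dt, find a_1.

a_1 = ∫_0^{2} (-3*t**2 + 3*t) cos(pi*t/2) dt.
Integrating by parts twice (tabular method), an antiderivative of (-3*t**2 + 3*t) cos(pi*t/2) is -6*t**2*sin(pi*t/2)/pi + 6*t*sin(pi*t/2)/pi - 24*t*cos(pi*t/2)/pi**2 + 48*sin(pi*t/2)/pi**3 + 12*cos(pi*t/2)/pi**2; evaluating from 0 to 2: ∫_{0}^{2} (-3*t**2 + 3*t) cos(pi*t/2) dt = (36/pi**2) - (12/pi**2) = 24/pi**2.
Hence a_1 = 24/pi**2.

24/pi**2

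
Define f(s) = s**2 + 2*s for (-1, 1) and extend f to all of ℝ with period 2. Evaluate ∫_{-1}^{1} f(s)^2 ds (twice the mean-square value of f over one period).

∫_{-1}^{1} f(s)^2 ds = 46/15.

46/15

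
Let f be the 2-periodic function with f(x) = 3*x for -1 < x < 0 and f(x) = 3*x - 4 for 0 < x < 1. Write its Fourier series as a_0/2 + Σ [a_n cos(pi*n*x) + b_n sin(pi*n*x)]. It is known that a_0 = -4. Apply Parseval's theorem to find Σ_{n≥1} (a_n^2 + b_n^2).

Parseval: a_0^2/2 + Σ_{n≥1} (a_n^2+b_n^2) = ∫_{-1}^{1} f(x)^2 dx = 10.
Subtract a_0^2/2 = 8: Σ (a_n^2+b_n^2) = 2.

2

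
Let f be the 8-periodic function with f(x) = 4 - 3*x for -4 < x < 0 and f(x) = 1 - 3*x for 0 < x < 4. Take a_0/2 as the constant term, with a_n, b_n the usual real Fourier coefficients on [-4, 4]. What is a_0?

a_0 = 1/4 ∫_{-4}^{4} f(x) dx = 1/4 · (20) = 5.

5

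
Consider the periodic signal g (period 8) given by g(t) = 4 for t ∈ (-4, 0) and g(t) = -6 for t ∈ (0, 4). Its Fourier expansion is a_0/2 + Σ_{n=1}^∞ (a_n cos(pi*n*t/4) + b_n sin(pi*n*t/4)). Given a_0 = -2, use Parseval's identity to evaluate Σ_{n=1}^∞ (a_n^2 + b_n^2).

Parseval: a_0^2/2 + Σ_{n≥1} (a_n^2+b_n^2) = 1/4 ∫_{-4}^{4} g(t)^2 dt = 52.
Subtract a_0^2/2 = 2: Σ (a_n^2+b_n^2) = 50.

50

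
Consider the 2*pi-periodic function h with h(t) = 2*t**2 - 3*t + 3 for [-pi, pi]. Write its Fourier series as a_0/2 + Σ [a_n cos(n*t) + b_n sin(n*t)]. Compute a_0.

6 + 4*pi**2/3

a_0 = 1/pi ∫_{-pi}^{pi} h(t) dt = 1/pi · (6*pi + 4*pi**3/3) = 6 + 4*pi**2/3.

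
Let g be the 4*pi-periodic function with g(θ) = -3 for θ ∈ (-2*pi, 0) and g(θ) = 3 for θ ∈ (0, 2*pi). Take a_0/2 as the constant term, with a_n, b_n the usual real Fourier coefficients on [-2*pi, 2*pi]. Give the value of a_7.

0

a_7 = (1/(2*pi)) ∫_{-2*pi}^{2*pi} g(θ) cos(7*θ/2) dθ.
g is odd and cos(7*θ/2) is even, so the integrand is odd over a symmetric interval and the integral vanishes.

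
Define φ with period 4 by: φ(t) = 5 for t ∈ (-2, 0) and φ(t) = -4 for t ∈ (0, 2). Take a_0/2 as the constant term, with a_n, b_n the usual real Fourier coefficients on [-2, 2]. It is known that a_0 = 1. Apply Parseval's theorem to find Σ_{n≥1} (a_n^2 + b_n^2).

Parseval: a_0^2/2 + Σ_{n≥1} (a_n^2+b_n^2) = 1/2 ∫_{-2}^{2} φ(t)^2 dt = 41.
Subtract a_0^2/2 = 1/2: Σ (a_n^2+b_n^2) = 81/2.

81/2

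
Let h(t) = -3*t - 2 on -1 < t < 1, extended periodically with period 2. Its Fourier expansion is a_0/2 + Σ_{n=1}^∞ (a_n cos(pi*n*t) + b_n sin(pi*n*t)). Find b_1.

-6/pi

b_1 = ∫_{-1}^{1} h(t) sin(pi*t) dt.
Integrating by parts (boundary term plus one more integral), an antiderivative of (-3*t - 2) sin(pi*t) is 3*t*cos(pi*t)/pi - 3*sin(pi*t)/pi**2 + 2*cos(pi*t)/pi; evaluating from -1 to 1: ∫_{-1}^{1} (-3*t - 2) sin(pi*t) dt = (-5/pi) - (1/pi) = -6/pi.
Hence b_1 = -6/pi.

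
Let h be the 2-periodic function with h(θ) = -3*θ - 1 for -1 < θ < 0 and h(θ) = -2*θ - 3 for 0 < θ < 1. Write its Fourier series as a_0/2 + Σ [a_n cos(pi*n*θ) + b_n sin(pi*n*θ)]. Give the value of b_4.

5/(4*pi)

b_4 = ∫_{-1}^{1} h(θ) sin(4*pi*θ) dθ.
Split the integral at the breakpoints.
Integrating by parts (boundary term plus one more integral), an antiderivative of (-3*θ - 1) sin(4*pi*θ) is 3*θ*cos(4*pi*θ)/(4*pi) - 3*sin(4*pi*θ)/(16*pi**2) + cos(4*pi*θ)/(4*pi); evaluating from -1 to 0: ∫_{-1}^{0} (-3*θ - 1) sin(4*pi*θ) dθ = (1/(4*pi)) - (-1/(2*pi)) = 3/(4*pi).
Integrating by parts (boundary term plus one more integral), an antiderivative of (-2*θ - 3) sin(4*pi*θ) is θ*cos(4*pi*θ)/(2*pi) - sin(4*pi*θ)/(8*pi**2) + 3*cos(4*pi*θ)/(4*pi); evaluating from 0 to 1: ∫_{0}^{1} (-2*θ - 3) sin(4*pi*θ) dθ = (5/(4*pi)) - (3/(4*pi)) = 1/(2*pi).
Summing the pieces gives b_4 = 5/(4*pi).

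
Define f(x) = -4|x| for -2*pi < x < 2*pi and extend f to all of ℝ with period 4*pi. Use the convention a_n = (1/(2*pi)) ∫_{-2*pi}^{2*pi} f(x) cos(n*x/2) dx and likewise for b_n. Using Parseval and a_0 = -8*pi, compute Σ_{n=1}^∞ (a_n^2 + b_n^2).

Parseval: a_0^2/2 + Σ_{n≥1} (a_n^2+b_n^2) = (1/(2*pi)) ∫_{-2*pi}^{2*pi} f(x)^2 dx = 128*pi**2/3.
Subtract a_0^2/2 = 32*pi**2: Σ (a_n^2+b_n^2) = 32*pi**2/3.

32*pi**2/3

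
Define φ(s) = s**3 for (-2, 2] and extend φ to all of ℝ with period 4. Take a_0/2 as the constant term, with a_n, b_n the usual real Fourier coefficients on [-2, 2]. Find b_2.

-8/pi + 12/pi**3

b_2 = 1/2 ∫_{-2}^{2} φ(s) sin(pi*s) ds.
φ is odd and sin(pi*s) is odd, so the integrand is even and b_2 = ∫_0^{2} φ(s) sin(pi*s) ds.
Integrating by parts three times (tabular method), an antiderivative of (s**3) sin(pi*s) is -s**3*cos(pi*s)/pi + 3*s**2*sin(pi*s)/pi**2 + 6*s*cos(pi*s)/pi**3 - 6*sin(pi*s)/pi**4; evaluating from 0 to 2: ∫_{0}^{2} (s**3) sin(pi*s) ds = (-8/pi + 12/pi**3) - (0) = -8/pi + 12/pi**3.
Hence b_2 = -8/pi + 12/pi**3.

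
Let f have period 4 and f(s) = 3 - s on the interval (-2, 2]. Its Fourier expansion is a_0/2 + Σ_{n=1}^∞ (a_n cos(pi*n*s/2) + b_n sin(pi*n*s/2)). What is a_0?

6

a_0 = 1/2 ∫_{-2}^{2} f(s) ds = 1/2 · (12) = 6.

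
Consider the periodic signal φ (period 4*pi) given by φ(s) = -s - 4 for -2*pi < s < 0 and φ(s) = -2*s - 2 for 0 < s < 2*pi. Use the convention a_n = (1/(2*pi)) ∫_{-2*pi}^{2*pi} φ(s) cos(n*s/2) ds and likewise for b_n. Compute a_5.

4/(25*pi)

a_5 = (1/(2*pi)) ∫_{-2*pi}^{2*pi} φ(s) cos(5*s/2) ds.
Split the integral at the breakpoints.
Integrating by parts (boundary term plus one more integral), an antiderivative of (-s - 4) cos(5*s/2) is -2*s*sin(5*s/2)/5 - 8*sin(5*s/2)/5 - 4*cos(5*s/2)/25; evaluating from -2*pi to 0: ∫_{-2*pi}^{0} (-s - 4) cos(5*s/2) ds = (-4/25) - (4/25) = -8/25.
Integrating by parts (boundary term plus one more integral), an antiderivative of (-2*s - 2) cos(5*s/2) is -4*s*sin(5*s/2)/5 - 4*sin(5*s/2)/5 - 8*cos(5*s/2)/25; evaluating from 0 to 2*pi: ∫_{0}^{2*pi} (-2*s - 2) cos(5*s/2) ds = (8/25) - (-8/25) = 16/25.
Summing the pieces and multiplying by (1/(2*pi)) gives a_5 = 4/(25*pi).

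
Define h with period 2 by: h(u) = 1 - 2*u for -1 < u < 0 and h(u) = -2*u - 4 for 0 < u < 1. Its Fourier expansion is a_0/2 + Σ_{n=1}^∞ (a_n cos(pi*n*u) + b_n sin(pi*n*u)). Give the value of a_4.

a_4 = ∫_{-1}^{1} h(u) cos(4*pi*u) du.
Split the integral at the breakpoints.
Integrating by parts (boundary term plus one more integral), an antiderivative of (1 - 2*u) cos(4*pi*u) is -u*sin(4*pi*u)/(2*pi) + sin(4*pi*u)/(4*pi) - cos(4*pi*u)/(8*pi**2); evaluating from -1 to 0: ∫_{-1}^{0} (1 - 2*u) cos(4*pi*u) du = (-1/(8*pi**2)) - (-1/(8*pi**2)) = 0.
Integrating by parts (boundary term plus one more integral), an antiderivative of (-2*u - 4) cos(4*pi*u) is -u*sin(4*pi*u)/(2*pi) - sin(4*pi*u)/pi - cos(4*pi*u)/(8*pi**2); evaluating from 0 to 1: ∫_{0}^{1} (-2*u - 4) cos(4*pi*u) du = (-1/(8*pi**2)) - (-1/(8*pi**2)) = 0.
Summing the pieces gives a_4 = 0.

0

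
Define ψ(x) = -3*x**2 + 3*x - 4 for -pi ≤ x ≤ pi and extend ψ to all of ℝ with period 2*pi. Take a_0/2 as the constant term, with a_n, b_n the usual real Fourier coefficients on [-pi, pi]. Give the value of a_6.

-1/3

a_6 = 1/pi ∫_{-pi}^{pi} ψ(x) cos(6*x) dx.
Integrating by parts twice (tabular method), an antiderivative of (-3*x**2 + 3*x - 4) cos(6*x) is -x**2*sin(6*x)/2 + x*sin(6*x)/2 - x*cos(6*x)/6 - 23*sin(6*x)/36 + cos(6*x)/12; evaluating from -pi to pi: ∫_{-pi}^{pi} (-3*x**2 + 3*x - 4) cos(6*x) dx = (1/12 - pi/6) - (1/12 + pi/6) = -pi/3.
Hence a_6 = (1/pi)·(-pi/3) = -1/3.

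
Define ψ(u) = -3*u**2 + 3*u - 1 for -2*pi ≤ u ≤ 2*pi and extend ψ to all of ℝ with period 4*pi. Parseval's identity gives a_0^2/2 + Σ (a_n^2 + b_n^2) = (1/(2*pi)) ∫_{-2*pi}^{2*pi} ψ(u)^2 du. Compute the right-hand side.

2 + 40*pi**2 + 288*pi**4/5

(1/(2*pi)) ∫_{-2*pi}^{2*pi} ψ(u)^2 du = (1/(2*pi)) · (4*pi + 80*pi**3 + 576*pi**5/5) = 2 + 40*pi**2 + 288*pi**4/5.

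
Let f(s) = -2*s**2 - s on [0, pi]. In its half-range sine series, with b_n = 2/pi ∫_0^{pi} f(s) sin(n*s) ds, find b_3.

b_3 = 2/pi ∫_0^{pi} (-2*s**2 - s) sin(3*s) ds.
Integrating by parts twice (tabular method), an antiderivative of (-2*s**2 - s) sin(3*s) is 2*s**2*cos(3*s)/3 - 4*s*sin(3*s)/9 + s*cos(3*s)/3 - sin(3*s)/9 - 4*cos(3*s)/27; evaluating from 0 to pi: ∫_{0}^{pi} (-2*s**2 - s) sin(3*s) ds = (-2*pi**2/3 - pi/3 + 4/27) - (-4/27) = -2*pi**2/3 - pi/3 + 8/27.
Hence b_3 = (2/pi)·(-2*pi**2/3 - pi/3 + 8/27) = 2*(-18*pi**2 - 9*pi + 8)/(27*pi).

2*(-18*pi**2 - 9*pi + 8)/(27*pi)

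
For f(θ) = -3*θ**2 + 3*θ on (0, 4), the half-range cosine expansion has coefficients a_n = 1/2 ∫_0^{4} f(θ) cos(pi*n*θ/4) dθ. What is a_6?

-16/(3*pi**2)

a_6 = 1/2 ∫_0^{4} (-3*θ**2 + 3*θ) cos(3*pi*θ/2) dθ.
Integrating by parts twice (tabular method), an antiderivative of (-3*θ**2 + 3*θ) cos(3*pi*θ/2) is -2*θ**2*sin(3*pi*θ/2)/pi + 2*θ*sin(3*pi*θ/2)/pi - 8*θ*cos(3*pi*θ/2)/(3*pi**2) + 16*sin(3*pi*θ/2)/(9*pi**3) + 4*cos(3*pi*θ/2)/(3*pi**2); evaluating from 0 to 4: ∫_{0}^{4} (-3*θ**2 + 3*θ) cos(3*pi*θ/2) dθ = (-28/(3*pi**2)) - (4/(3*pi**2)) = -32/(3*pi**2).
Hence a_6 = (1/2)·(-32/(3*pi**2)) = -16/(3*pi**2).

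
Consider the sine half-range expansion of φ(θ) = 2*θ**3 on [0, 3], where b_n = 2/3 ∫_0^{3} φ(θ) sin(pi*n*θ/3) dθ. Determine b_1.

b_1 = 2/3 ∫_0^{3} (2*θ**3) sin(pi*θ/3) dθ.
Integrating by parts three times (tabular method), an antiderivative of (2*θ**3) sin(pi*θ/3) is -6*θ**3*cos(pi*θ/3)/pi + 54*θ**2*sin(pi*θ/3)/pi**2 + 324*θ*cos(pi*θ/3)/pi**3 - 972*sin(pi*θ/3)/pi**4; evaluating from 0 to 3: ∫_{0}^{3} (2*θ**3) sin(pi*θ/3) dθ = (-972/pi**3 + 162/pi) - (0) = -972/pi**3 + 162/pi.
Hence b_1 = (2/3)·(-972/pi**3 + 162/pi) = -648/pi**3 + 108/pi.

-648/pi**3 + 108/pi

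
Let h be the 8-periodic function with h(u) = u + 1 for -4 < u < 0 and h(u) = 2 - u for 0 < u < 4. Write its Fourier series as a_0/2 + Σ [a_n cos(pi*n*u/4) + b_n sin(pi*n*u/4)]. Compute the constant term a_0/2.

-1/2

a_0 = 1/4 ∫_{-4}^{4} h(u) du = 1/4 · (-4) = -1.
So the constant term a_0/2 = -1/2.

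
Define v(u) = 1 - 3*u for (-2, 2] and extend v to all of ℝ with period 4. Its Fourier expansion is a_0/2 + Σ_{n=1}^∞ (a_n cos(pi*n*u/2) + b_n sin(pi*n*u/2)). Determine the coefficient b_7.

-12/(7*pi)

b_7 = 1/2 ∫_{-2}^{2} v(u) sin(7*pi*u/2) du.
Integrating by parts (boundary term plus one more integral), an antiderivative of (1 - 3*u) sin(7*pi*u/2) is 6*u*cos(7*pi*u/2)/(7*pi) - 12*sin(7*pi*u/2)/(49*pi**2) - 2*cos(7*pi*u/2)/(7*pi); evaluating from -2 to 2: ∫_{-2}^{2} (1 - 3*u) sin(7*pi*u/2) du = (-10/(7*pi)) - (2/pi) = -24/(7*pi).
Hence b_7 = (1/2)·(-24/(7*pi)) = -12/(7*pi).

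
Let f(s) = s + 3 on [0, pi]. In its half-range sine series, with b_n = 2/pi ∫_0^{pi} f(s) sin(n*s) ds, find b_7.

2*(pi + 6)/(7*pi)

b_7 = 2/pi ∫_0^{pi} (s + 3) sin(7*s) ds.
Integrating by parts (boundary term plus one more integral), an antiderivative of (s + 3) sin(7*s) is -s*cos(7*s)/7 + sin(7*s)/49 - 3*cos(7*s)/7; evaluating from 0 to pi: ∫_{0}^{pi} (s + 3) sin(7*s) ds = (3/7 + pi/7) - (-3/7) = pi/7 + 6/7.
Hence b_7 = (2/pi)·(pi/7 + 6/7) = 2*(pi + 6)/(7*pi).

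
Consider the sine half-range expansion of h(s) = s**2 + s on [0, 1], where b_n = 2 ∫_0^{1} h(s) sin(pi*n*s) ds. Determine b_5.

b_5 = 2 ∫_0^{1} (s**2 + s) sin(5*pi*s) ds.
Integrating by parts twice (tabular method), an antiderivative of (s**2 + s) sin(5*pi*s) is -s**2*cos(5*pi*s)/(5*pi) + 2*s*sin(5*pi*s)/(25*pi**2) - s*cos(5*pi*s)/(5*pi) + sin(5*pi*s)/(25*pi**2) + 2*cos(5*pi*s)/(125*pi**3); evaluating from 0 to 1: ∫_{0}^{1} (s**2 + s) sin(5*pi*s) ds = (2*(-1 + 25*pi**2)/(125*pi**3)) - (2/(125*pi**3)) = 2*(-2 + 25*pi**2)/(125*pi**3).
Hence b_5 = 2·(2*(-2 + 25*pi**2)/(125*pi**3)) = 4*(-2 + 25*pi**2)/(125*pi**3).

4*(-2 + 25*pi**2)/(125*pi**3)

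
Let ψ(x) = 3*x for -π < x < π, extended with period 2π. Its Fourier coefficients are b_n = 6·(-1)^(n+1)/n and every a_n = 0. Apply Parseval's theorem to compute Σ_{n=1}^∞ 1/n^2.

pi**2/6

Parseval: Σ b_n^2 = (1/π) ∫_{-π}^{π} ψ(x)^2 dx = 6*pi**2.
Σ b_n^2 = Σ 36/n^2, so Σ 1/n^2 = (6*pi**2)/36 = pi**2/6.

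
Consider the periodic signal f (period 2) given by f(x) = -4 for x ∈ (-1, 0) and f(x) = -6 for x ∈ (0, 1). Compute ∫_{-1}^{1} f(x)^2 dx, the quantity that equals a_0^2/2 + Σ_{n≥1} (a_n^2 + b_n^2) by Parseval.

52

∫_{-1}^{1} f(x)^2 dx = 52.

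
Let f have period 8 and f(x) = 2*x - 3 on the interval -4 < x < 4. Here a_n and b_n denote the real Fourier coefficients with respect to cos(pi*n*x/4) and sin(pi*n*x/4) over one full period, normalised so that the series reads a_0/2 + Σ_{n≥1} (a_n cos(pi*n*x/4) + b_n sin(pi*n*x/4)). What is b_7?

16/(7*pi)

b_7 = 1/4 ∫_{-4}^{4} f(x) sin(7*pi*x/4) dx.
Integrating by parts (boundary term plus one more integral), an antiderivative of (2*x - 3) sin(7*pi*x/4) is -8*x*cos(7*pi*x/4)/(7*pi) + 32*sin(7*pi*x/4)/(49*pi**2) + 12*cos(7*pi*x/4)/(7*pi); evaluating from -4 to 4: ∫_{-4}^{4} (2*x - 3) sin(7*pi*x/4) dx = (20/(7*pi)) - (-44/(7*pi)) = 64/(7*pi).
Hence b_7 = (1/4)·(64/(7*pi)) = 16/(7*pi).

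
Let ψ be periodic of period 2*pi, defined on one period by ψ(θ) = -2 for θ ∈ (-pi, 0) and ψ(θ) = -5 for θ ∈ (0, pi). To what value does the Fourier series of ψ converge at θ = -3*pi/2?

-5

θ = -3*pi/2 differs from θ = pi/2 by -1 full period(s), and the series is 2*pi-periodic.
ψ is continuous at θ = pi/2 with value -5, so the series converges to -5 there.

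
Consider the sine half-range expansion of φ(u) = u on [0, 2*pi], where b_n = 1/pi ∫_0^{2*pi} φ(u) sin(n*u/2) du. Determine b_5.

b_5 = 1/pi ∫_0^{2*pi} (u) sin(5*u/2) du.
Integrating by parts (boundary term plus one more integral), an antiderivative of (u) sin(5*u/2) is -2*u*cos(5*u/2)/5 + 4*sin(5*u/2)/25; evaluating from 0 to 2*pi: ∫_{0}^{2*pi} (u) sin(5*u/2) du = (4*pi/5) - (0) = 4*pi/5.
Hence b_5 = (1/pi)·(4*pi/5) = 4/5.

4/5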